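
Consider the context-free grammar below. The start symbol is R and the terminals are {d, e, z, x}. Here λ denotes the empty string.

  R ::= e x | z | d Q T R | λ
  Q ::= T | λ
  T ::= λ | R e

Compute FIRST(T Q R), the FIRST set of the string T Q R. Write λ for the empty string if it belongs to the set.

FIRST(R) = {λ, d, e, z}
FIRST(T) = {λ, d, e, z}  (via R e)
FIRST(Q) = {λ, d, e, z}  (via T)
FIRST(T Q R): take FIRST of each symbol in turn, carrying on past any symbol whose FIRST contains λ; result {λ, d, e, z}.

{λ, d, e, z}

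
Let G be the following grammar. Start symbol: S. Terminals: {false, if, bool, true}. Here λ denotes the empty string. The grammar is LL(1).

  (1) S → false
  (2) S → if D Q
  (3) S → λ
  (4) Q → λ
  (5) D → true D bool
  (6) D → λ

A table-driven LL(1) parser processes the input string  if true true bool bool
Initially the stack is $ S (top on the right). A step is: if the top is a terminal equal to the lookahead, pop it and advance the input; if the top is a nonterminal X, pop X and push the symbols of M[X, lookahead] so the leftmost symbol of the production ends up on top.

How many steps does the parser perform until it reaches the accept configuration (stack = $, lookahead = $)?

      Stack                 Input                     Action
   1  $ S                   if true true bool bool $  expand S → if D Q
   2  $ Q D if              if true true bool bool $  match if
   3  $ Q D                 true true bool bool $     expand D → true D bool
   4  $ Q bool D true       true true bool bool $     match true
   5  $ Q bool D            true bool bool $          expand D → true D bool
   6  $ Q bool bool D true  true bool bool $          match true
   7  $ Q bool bool D       bool bool $               expand D → λ
   8  $ Q bool bool         bool bool $               match bool
   9  $ Q bool              bool $                    match bool
  10  $ Q                   $                         expand Q → λ
Accept reached after 10 steps.

10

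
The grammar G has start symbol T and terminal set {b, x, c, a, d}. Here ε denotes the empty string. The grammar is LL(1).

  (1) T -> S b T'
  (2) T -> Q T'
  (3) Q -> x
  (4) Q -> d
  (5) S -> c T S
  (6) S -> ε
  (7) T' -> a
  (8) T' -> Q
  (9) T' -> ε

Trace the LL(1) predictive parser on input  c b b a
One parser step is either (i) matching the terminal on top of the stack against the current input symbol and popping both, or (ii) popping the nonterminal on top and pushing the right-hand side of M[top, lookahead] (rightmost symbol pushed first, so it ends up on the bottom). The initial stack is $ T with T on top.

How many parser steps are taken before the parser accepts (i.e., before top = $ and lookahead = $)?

step 1: stack=$ T  input=c b b a $  — expand T -> S b T'
step 2: stack=$ T' b S  input=c b b a $  — expand S -> c T S
step 3: stack=$ T' b S T c  input=c b b a $  — match c
step 4: stack=$ T' b S T  input=b b a $  — expand T -> S b T'
step 5: stack=$ T' b S T' b S  input=b b a $  — expand S -> ε
step 6: stack=$ T' b S T' b  input=b b a $  — match b
step 7: stack=$ T' b S T'  input=b a $  — expand T' -> ε
step 8: stack=$ T' b S  input=b a $  — expand S -> ε
step 9: stack=$ T' b  input=b a $  — match b
step 10: stack=$ T'  input=a $  — expand T' -> a
step 11: stack=$ a  input=a $  — match a
Accept reached after 11 steps.

11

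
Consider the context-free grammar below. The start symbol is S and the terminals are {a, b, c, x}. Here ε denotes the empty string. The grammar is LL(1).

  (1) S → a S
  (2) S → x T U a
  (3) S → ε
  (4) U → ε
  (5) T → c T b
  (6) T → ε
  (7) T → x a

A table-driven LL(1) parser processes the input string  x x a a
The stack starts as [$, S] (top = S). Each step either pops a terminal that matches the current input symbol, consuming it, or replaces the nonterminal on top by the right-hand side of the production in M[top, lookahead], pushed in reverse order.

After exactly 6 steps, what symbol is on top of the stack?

a

     Stack      Input      Action
  1  $ S        x x a a $  expand S → x T U a
  2  $ a U T x  x x a a $  match x
  3  $ a U T    x a a $    expand T → x a
  4  $ a U a x  x a a $    match x
  5  $ a U a    a a $      match a
  6  $ a U      a $        expand U → ε
Stack after step 6: $ a (top = a).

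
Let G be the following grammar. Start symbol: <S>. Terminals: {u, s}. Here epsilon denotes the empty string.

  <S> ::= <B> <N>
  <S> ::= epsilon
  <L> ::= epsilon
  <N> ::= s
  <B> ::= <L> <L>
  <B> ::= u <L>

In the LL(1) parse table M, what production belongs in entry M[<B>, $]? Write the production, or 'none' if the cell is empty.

FIRST(<L>): from <L>::=epsilon we get {epsilon}. So FIRST(<L>) = {epsilon}.
FIRST(<N>): from <N>::=s we get {s}. So FIRST(<N>) = {s}.
FIRST(<B>): from <B>::=<L> <L> we get {epsilon}; from <B>::=u <L> we get {u}. So FIRST(<B>) = {epsilon, u}.
FIRST(<S>): from <S>::=<B> <N> we get {s, u}; from <S>::=epsilon we get {epsilon}. So FIRST(<S>) = {epsilon, s, u}.
FOLLOW(<S>) includes $ since <S> is the start symbol.
FOLLOW(<B>): in <S>::=<B> <N>, <B> is followed by <N> with FIRST {s}. Thus FOLLOW(<B>) = {s}.
For <B> ::= <L> <L>: FIRST(<L> <L>) = {epsilon}, so it goes in M[<B>, t] for t ∈ {}; since epsilon ∈ FIRST, also for every t ∈ FOLLOW(<B>) = {s}.
For <B> ::= u <L>: FIRST(u <L>) = {u}, so it goes in M[<B>, t] for t ∈ {u}.
None of these place a production in M[<B>, $].

none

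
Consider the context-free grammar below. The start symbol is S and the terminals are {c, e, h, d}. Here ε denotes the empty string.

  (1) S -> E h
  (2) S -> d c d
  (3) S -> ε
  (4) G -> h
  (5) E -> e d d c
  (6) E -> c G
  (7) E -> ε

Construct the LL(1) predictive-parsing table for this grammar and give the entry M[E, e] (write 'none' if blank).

FIRST(G) = {h}
FIRST(E) = {ε, c, e}
FIRST(S) = {ε, c, d, e, h}  (via E h)
FOLLOW(S) includes $ since S is the start symbol.
FOLLOW(E): in S->E h, E is followed by h with FIRST {h}. Thus FOLLOW(E) = {h}.
For E -> e d d c: FIRST(e d d c) = {e}, so it goes in M[E, t] for t ∈ {e}.
For E -> c G: FIRST(c G) = {c}, so it goes in M[E, t] for t ∈ {c}.
For E -> ε: FIRST(ε) = {ε}, so it goes in M[E, t] for t ∈ {}; since ε ∈ FIRST, also for every t ∈ FOLLOW(E) = {h}.

E -> e d d c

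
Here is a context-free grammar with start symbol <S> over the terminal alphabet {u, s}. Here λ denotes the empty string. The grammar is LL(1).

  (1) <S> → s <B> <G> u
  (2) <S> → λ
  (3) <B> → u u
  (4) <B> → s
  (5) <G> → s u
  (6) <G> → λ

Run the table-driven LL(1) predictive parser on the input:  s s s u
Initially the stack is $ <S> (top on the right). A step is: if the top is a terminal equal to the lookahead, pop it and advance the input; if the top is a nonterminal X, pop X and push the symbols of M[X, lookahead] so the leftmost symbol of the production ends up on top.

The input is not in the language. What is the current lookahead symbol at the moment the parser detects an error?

     Stack          Input      Action
  1  $ <S>          s s s u $  expand <S> → s <B> <G> u
  2  $ u <G> <B> s  s s s u $  match s
  3  $ u <G> <B>    s s u $    expand <B> → s
  4  $ u <G> s      s s u $    match s
  5  $ u <G>        s u $      expand <G> → s u
  6  $ u u s        s u $      match s
  7  $ u u          u $        match u
  8  $ u            $          error: top is terminal u but lookahead is $

$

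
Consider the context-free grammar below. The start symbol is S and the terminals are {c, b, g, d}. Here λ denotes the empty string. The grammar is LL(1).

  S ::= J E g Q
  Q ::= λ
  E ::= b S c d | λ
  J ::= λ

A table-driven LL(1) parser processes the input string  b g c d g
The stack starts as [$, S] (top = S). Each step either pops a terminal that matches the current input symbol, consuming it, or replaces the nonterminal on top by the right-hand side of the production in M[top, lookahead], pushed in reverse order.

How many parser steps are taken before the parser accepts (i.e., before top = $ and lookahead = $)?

13

      Stack              Input        Action
   1  $ S                b g c d g $  expand S ::= J E g Q
   2  $ Q g E J          b g c d g $  expand J ::= λ
   3  $ Q g E            b g c d g $  expand E ::= b S c d
   4  $ Q g d c S b      b g c d g $  match b
   5  $ Q g d c S        g c d g $    expand S ::= J E g Q
   6  $ Q g d c Q g E J  g c d g $    expand J ::= λ
   7  $ Q g d c Q g E    g c d g $    expand E ::= λ
   8  $ Q g d c Q g      g c d g $    match g
   9  $ Q g d c Q        c d g $      expand Q ::= λ
  10  $ Q g d c          c d g $      match c
  11  $ Q g d            d g $        match d
  12  $ Q g              g $          match g
  13  $ Q                $            expand Q ::= λ
Accept reached after 13 steps.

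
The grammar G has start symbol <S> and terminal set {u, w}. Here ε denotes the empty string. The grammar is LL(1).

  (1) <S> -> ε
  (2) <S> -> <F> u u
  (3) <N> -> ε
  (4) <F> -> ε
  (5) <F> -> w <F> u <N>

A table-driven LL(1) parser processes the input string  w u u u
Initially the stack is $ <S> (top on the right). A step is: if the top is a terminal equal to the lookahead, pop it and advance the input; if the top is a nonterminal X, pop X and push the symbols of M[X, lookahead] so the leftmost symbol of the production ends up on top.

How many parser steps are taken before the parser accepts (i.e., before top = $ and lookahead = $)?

     Stack              Input      Action
  1  $ <S>              w u u u $  expand <S> -> <F> u u
  2  $ u u <F>          w u u u $  expand <F> -> w <F> u <N>
  3  $ u u <N> u <F> w  w u u u $  match w
  4  $ u u <N> u <F>    u u u $    expand <F> -> ε
  5  $ u u <N> u        u u u $    match u
  6  $ u u <N>          u u $      expand <N> -> ε
  7  $ u u              u u $      match u
  8  $ u                u $        match u
Accept reached after 8 steps.

8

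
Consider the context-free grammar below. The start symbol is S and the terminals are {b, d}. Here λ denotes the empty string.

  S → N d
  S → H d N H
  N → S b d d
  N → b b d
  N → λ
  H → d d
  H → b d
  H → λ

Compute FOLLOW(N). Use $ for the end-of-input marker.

{$, b, d}

FIRST(H): from H→d d we get {d}; from H→b d we get {b}; from H→λ we get {λ}. So FIRST(H) = {λ, b, d}.
FIRST(S): from S→N d we get {b, d}; from S→H d N H we get {b, d}. So FIRST(S) = {b, d}.
FIRST(N): from N→S b d d we get {b, d}; from N→b b d we get {b}; from N→λ we get {λ}. So FIRST(N) = {λ, b, d}.
FOLLOW(S) includes $ since S is the start symbol.
FOLLOW(S): in N→S b d d, S is followed by b d d with FIRST {b}. Thus FOLLOW(S) = {$, b}.
FOLLOW(N): in S→N d, N is followed by d with FIRST {d}; in S→H d N H, N is followed by H with FIRST {λ, b, d}; in S→H d N H, the suffix after N is nullable, so FOLLOW(N) ⊇ FOLLOW(S) = {$, b}. Thus FOLLOW(N) = {$, b, d}.
FOLLOW(H): in S→H d N H (occurrence 1), H is followed by d N H with FIRST {d}; in S→H d N H (occurrence 2), the suffix after H is empty, so FOLLOW(H) ⊇ FOLLOW(S) = {$, b}. Thus FOLLOW(H) = {$, b, d}.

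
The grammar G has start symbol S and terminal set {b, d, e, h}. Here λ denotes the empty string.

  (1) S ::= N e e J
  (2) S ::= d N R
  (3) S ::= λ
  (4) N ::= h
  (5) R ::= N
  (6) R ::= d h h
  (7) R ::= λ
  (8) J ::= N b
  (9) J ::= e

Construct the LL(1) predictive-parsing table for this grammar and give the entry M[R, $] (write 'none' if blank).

R ::= λ

FIRST(N) = {h}
FIRST(S) = {λ, d, h}  (via N e e J)
FIRST(R) = {λ, d, h}  (via N)
FIRST(J) = {e, h}  (via N b)
FOLLOW(S) includes $ since S is the start symbol.
FOLLOW(S): S appears on no right-hand side. Thus FOLLOW(S) = {$}.
FOLLOW(R): in S::=d N R, the suffix after R is empty, so FOLLOW(R) ⊇ FOLLOW(S) = {$}. Thus FOLLOW(R) = {$}.
For R ::= N: FIRST(N) = {h}, so it goes in M[R, t] for t ∈ {h}.
For R ::= d h h: FIRST(d h h) = {d}, so it goes in M[R, t] for t ∈ {d}.
For R ::= λ: FIRST(λ) = {λ}, so it goes in M[R, t] for t ∈ {}; since λ ∈ FIRST, also for every t ∈ FOLLOW(R) = {$}.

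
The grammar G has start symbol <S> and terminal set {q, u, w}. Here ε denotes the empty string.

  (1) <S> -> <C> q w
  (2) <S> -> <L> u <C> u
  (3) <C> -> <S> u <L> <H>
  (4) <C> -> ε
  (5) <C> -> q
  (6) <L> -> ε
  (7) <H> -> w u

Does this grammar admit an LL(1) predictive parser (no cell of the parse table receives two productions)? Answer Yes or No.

No

FIRST(<S>) = {q, u}
FIRST(<C>) = {ε, q, u}
FIRST(<L>) = {ε}
FIRST(<H>) = {w}
FOLLOW(<S>) = {$, u}
FOLLOW(<C>) = {q, u}
FOLLOW(<L>) = {u, w}
FOLLOW(<H>) = {q, u}
Cell M[<C>, q] receives both <C> -> <S> u <L> <H> and <C> -> ε and <C> -> q — the grammar is not LL(1).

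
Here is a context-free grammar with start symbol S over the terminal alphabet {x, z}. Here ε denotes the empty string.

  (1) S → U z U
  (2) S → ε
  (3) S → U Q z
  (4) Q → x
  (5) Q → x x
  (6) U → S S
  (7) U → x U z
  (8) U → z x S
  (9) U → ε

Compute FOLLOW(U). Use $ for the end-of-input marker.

{$, x, z}

FIRST(Q): from Q→x we get {x}; from Q→x x we get {x}. So FIRST(Q) = {x}.
FIRST(S): from S→U z U we get {x, z}; from S→ε we get {ε}; from S→U Q z we get {x, z}. So FIRST(S) = {ε, x, z}.
FIRST(U): from U→S S we get {ε, x, z}; from U→x U z we get {x}; from U→z x S we get {z}; from U→ε we get {ε}. So FIRST(U) = {ε, x, z}.
FOLLOW(S) includes $ since S is the start symbol.
FOLLOW(Q): in S→U Q z, Q is followed by z with FIRST {z}. Thus FOLLOW(Q) = {z}.
FOLLOW(S): in U→S S (occurrence 1), S is followed by S with FIRST {ε, x, z}; in U→S S (occurrence 1), the suffix after S is nullable, so FOLLOW(S) ⊇ FOLLOW(U) = {$, x, z}; in U→S S (occurrence 2), the suffix after S is empty, so FOLLOW(S) ⊇ FOLLOW(U) = {$, x, z}; in U→z x S, the suffix after S is empty, so FOLLOW(S) ⊇ FOLLOW(U) = {$, x, z}. Thus FOLLOW(S) = {$, x, z}.
FOLLOW(U): in S→U z U (occurrence 1), U is followed by z U with FIRST {z}; in S→U z U (occurrence 2), the suffix after U is empty, so FOLLOW(U) ⊇ FOLLOW(S) = {$, x, z}; in S→U Q z, U is followed by Q z with FIRST {x}; in U→x U z, U is followed by z with FIRST {z}. Thus FOLLOW(U) = {$, x, z}.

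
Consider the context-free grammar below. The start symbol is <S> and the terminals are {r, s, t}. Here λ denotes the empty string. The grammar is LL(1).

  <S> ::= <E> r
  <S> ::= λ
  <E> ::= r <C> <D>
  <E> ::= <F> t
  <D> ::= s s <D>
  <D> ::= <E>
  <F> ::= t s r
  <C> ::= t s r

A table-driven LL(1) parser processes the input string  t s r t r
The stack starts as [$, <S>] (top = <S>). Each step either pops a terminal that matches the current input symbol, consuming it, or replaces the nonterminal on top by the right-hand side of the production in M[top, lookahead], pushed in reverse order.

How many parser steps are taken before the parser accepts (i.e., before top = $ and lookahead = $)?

step 1: stack=$ <S>  input=t s r t r $  — expand <S> ::= <E> r
step 2: stack=$ r <E>  input=t s r t r $  — expand <E> ::= <F> t
step 3: stack=$ r t <F>  input=t s r t r $  — expand <F> ::= t s r
step 4: stack=$ r t r s t  input=t s r t r $  — match t
step 5: stack=$ r t r s  input=s r t r $  — match s
step 6: stack=$ r t r  input=r t r $  — match r
step 7: stack=$ r t  input=t r $  — match t
step 8: stack=$ r  input=r $  — match r
Accept reached after 8 steps.

8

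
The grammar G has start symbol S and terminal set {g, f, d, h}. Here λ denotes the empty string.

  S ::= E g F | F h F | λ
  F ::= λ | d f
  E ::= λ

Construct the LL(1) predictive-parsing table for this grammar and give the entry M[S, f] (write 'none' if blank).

none

FIRST(F) = {λ, d}
FIRST(E) = {λ}
FIRST(S) = {λ, d, g, h}  (via E g F, F h F)
FOLLOW(S) includes $ since S is the start symbol.
FOLLOW(S): S appears on no right-hand side. Thus FOLLOW(S) = {$}.
For S ::= E g F: FIRST(E g F) = {g}, so it goes in M[S, t] for t ∈ {g}.
For S ::= F h F: FIRST(F h F) = {d, h}, so it goes in M[S, t] for t ∈ {d, h}.
For S ::= λ: FIRST(λ) = {λ}, so it goes in M[S, t] for t ∈ {}; since λ ∈ FIRST, also for every t ∈ FOLLOW(S) = {$}.
None of these place a production in M[S, f].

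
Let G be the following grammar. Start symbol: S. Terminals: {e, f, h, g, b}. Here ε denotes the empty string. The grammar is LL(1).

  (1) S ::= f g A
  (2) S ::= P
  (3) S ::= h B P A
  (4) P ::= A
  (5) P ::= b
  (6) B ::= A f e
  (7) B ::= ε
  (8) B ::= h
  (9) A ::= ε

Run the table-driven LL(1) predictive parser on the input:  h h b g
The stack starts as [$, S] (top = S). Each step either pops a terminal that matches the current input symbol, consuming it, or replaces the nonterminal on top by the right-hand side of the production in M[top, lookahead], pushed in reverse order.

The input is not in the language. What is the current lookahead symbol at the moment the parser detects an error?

g

     Stack      Input      Action
  1  $ S        h h b g $  expand S ::= h B P A
  2  $ A P B h  h h b g $  match h
  3  $ A P B    h b g $    expand B ::= h
  4  $ A P h    h b g $    match h
  5  $ A P      b g $      expand P ::= b
  6  $ A b      b g $      match b
  7  $ A        g $        error: M[A, g] is empty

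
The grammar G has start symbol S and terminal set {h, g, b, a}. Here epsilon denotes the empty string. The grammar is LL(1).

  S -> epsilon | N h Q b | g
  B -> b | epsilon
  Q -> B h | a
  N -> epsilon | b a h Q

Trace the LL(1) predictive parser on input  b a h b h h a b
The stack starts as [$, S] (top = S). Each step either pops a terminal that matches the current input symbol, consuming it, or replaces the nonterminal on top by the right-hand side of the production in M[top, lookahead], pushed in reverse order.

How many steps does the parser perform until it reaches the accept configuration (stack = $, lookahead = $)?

      Stack            Input              Action
   1  $ S              b a h b h h a b $  expand S -> N h Q b
   2  $ b Q h N        b a h b h h a b $  expand N -> b a h Q
   3  $ b Q h Q h a b  b a h b h h a b $  match b
   4  $ b Q h Q h a    a h b h h a b $    match a
   5  $ b Q h Q h      h b h h a b $      match h
   6  $ b Q h Q        b h h a b $        expand Q -> B h
   7  $ b Q h h B      b h h a b $        expand B -> b
   8  $ b Q h h b      b h h a b $        match b
   9  $ b Q h h        h h a b $          match h
  10  $ b Q h          h a b $            match h
  11  $ b Q            a b $              expand Q -> a
  12  $ b a            a b $              match a
  13  $ b              b $                match b
Accept reached after 13 steps.

13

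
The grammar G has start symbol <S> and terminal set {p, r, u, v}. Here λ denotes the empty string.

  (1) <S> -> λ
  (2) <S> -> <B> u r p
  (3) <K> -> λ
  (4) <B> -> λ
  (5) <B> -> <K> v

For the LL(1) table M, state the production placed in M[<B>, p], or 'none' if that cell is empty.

none

FIRST(<K>) = {λ}
FIRST(<B>) = {λ, v}  (via <K> v)
FIRST(<S>) = {λ, u, v}  (via <B> u r p)
FOLLOW(<S>) includes $ since <S> is the start symbol.
FOLLOW(<B>): in <S>-><B> u r p, <B> is followed by u r p with FIRST {u}. Thus FOLLOW(<B>) = {u}.
For <B> -> λ: FIRST(λ) = {λ}, so it goes in M[<B>, t] for t ∈ {}; since λ ∈ FIRST, also for every t ∈ FOLLOW(<B>) = {u}.
For <B> -> <K> v: FIRST(<K> v) = {v}, so it goes in M[<B>, t] for t ∈ {v}.
None of these place a production in M[<B>, p].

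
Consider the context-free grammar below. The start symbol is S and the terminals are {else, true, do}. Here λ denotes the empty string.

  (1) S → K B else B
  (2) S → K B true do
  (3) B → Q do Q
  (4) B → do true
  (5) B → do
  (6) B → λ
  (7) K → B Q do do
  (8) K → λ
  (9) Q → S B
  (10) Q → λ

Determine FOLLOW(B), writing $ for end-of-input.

FIRST(S) = {do, else, true}  (via K B else B, K B true do)
FIRST(Q) = {λ, do, else, true}  (via S B)
FIRST(B) = {λ, do, else, true}  (via Q do Q)
FIRST(K) = {λ, do, else, true}  (via B Q do do)
FOLLOW(S) includes $ since S is the start symbol.
FOLLOW(K): in S→K B else B, K is followed by B else B with FIRST {do, else, true}; in S→K B true do, K is followed by B true do with FIRST {do, else, true}. Thus FOLLOW(K) = {do, else, true}.
FOLLOW(S): in Q→S B, S is followed by B with FIRST {λ, do, else, true}; in Q→S B, the suffix after S is nullable, so FOLLOW(S) ⊇ FOLLOW(Q) = {$, do, else, true}. Thus FOLLOW(S) = {$, do, else, true}.
FOLLOW(B): in S→K B else B (occurrence 1), B is followed by else B with FIRST {else}; in S→K B else B (occurrence 2), the suffix after B is empty, so FOLLOW(B) ⊇ FOLLOW(S) = {$, do, else, true}; in S→K B true do, B is followed by true do with FIRST {true}; in K→B Q do do, B is followed by Q do do with FIRST {do, else, true}; in Q→S B, the suffix after B is empty, so FOLLOW(B) ⊇ FOLLOW(Q) = {$, do, else, true}. Thus FOLLOW(B) = {$, do, else, true}.
FOLLOW(Q): in B→Q do Q (occurrence 1), Q is followed by do Q with FIRST {do}; in B→Q do Q (occurrence 2), the suffix after Q is empty, so FOLLOW(Q) ⊇ FOLLOW(B) = {$, do, else, true}; in K→B Q do do, Q is followed by do do with FIRST {do}. Thus FOLLOW(Q) = {$, do, else, true}.

{$, do, else, true}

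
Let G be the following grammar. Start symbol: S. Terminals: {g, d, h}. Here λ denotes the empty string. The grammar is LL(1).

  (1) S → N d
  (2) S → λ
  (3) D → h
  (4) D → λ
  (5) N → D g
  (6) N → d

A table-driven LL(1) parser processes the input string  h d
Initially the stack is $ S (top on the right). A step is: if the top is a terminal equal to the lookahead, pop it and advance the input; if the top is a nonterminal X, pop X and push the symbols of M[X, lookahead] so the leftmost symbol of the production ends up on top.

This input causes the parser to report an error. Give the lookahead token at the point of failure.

d

     Stack    Input  Action
  1  $ S      h d $  expand S → N d
  2  $ d N    h d $  expand N → D g
  3  $ d g D  h d $  expand D → h
  4  $ d g h  h d $  match h
  5  $ d g    d $    error: top is terminal g but lookahead is d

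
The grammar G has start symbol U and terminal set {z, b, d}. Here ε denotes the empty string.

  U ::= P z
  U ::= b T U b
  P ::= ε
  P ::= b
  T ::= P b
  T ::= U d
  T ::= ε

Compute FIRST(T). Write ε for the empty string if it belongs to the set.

{ε, b, z}

FIRST(P): from P::=ε we get {ε}; from P::=b we get {b}. So FIRST(P) = {ε, b}.
FIRST(U): from U::=P z we get {b, z}; from U::=b T U b we get {b}. So FIRST(U) = {b, z}.
FIRST(T): from T::=P b we get {b}; from T::=U d we get {b, z}; from T::=ε we get {ε}. So FIRST(T) = {ε, b, z}.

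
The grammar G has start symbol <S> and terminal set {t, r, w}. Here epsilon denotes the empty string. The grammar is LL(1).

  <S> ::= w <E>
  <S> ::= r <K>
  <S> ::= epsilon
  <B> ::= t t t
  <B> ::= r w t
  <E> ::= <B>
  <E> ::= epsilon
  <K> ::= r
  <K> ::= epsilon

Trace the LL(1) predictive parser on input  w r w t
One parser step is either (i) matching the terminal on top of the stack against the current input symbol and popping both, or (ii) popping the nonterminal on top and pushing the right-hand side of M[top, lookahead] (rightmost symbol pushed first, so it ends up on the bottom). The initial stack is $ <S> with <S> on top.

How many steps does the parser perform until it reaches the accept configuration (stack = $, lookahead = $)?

step 1: stack=$ <S>  input=w r w t $  — expand <S> ::= w <E>
step 2: stack=$ <E> w  input=w r w t $  — match w
step 3: stack=$ <E>  input=r w t $  — expand <E> ::= <B>
step 4: stack=$ <B>  input=r w t $  — expand <B> ::= r w t
step 5: stack=$ t w r  input=r w t $  — match r
step 6: stack=$ t w  input=w t $  — match w
step 7: stack=$ t  input=t $  — match t
Accept reached after 7 steps.

7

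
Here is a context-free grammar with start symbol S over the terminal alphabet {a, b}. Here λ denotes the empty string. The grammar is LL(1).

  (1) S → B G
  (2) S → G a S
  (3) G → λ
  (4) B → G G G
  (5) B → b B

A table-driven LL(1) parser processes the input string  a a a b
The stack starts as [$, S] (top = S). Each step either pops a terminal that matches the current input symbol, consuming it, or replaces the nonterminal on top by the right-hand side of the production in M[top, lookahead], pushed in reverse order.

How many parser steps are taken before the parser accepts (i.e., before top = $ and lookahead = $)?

step 1: stack=$ S  input=a a a b $  — expand S → G a S
step 2: stack=$ S a G  input=a a a b $  — expand G → λ
step 3: stack=$ S a  input=a a a b $  — match a
step 4: stack=$ S  input=a a b $  — expand S → G a S
step 5: stack=$ S a G  input=a a b $  — expand G → λ
step 6: stack=$ S a  input=a a b $  — match a
step 7: stack=$ S  input=a b $  — expand S → G a S
step 8: stack=$ S a G  input=a b $  — expand G → λ
step 9: stack=$ S a  input=a b $  — match a
step 10: stack=$ S  input=b $  — expand S → B G
step 11: stack=$ G B  input=b $  — expand B → b B
step 12: stack=$ G B b  input=b $  — match b
step 13: stack=$ G B  input=$  — expand B → G G G
step 14: stack=$ G G G G  input=$  — expand G → λ
step 15: stack=$ G G G  input=$  — expand G → λ
step 16: stack=$ G G  input=$  — expand G → λ
step 17: stack=$ G  input=$  — expand G → λ
Accept reached after 17 steps.

17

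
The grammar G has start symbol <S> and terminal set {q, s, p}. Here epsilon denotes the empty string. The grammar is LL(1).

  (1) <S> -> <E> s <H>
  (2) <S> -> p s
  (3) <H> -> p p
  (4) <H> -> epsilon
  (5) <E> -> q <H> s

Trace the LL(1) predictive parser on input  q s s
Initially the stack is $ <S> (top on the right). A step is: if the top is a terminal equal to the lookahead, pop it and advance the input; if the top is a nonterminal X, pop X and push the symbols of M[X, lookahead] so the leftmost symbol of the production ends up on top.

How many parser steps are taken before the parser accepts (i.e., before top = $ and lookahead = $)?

7

     Stack            Input    Action
  1  $ <S>            q s s $  expand <S> -> <E> s <H>
  2  $ <H> s <E>      q s s $  expand <E> -> q <H> s
  3  $ <H> s s <H> q  q s s $  match q
  4  $ <H> s s <H>    s s $    expand <H> -> epsilon
  5  $ <H> s s        s s $    match s
  6  $ <H> s          s $      match s
  7  $ <H>            $        expand <H> -> epsilon
Accept reached after 7 steps.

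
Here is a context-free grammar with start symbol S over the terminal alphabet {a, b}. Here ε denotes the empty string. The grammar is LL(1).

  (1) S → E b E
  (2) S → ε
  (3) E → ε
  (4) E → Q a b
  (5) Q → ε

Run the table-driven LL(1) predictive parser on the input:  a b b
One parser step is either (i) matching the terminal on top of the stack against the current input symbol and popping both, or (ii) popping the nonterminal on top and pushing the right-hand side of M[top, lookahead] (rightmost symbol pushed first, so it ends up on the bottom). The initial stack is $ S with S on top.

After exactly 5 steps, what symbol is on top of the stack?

     Stack        Input    Action
  1  $ S          a b b $  expand S → E b E
  2  $ E b E      a b b $  expand E → Q a b
  3  $ E b b a Q  a b b $  expand Q → ε
  4  $ E b b a    a b b $  match a
  5  $ E b b      b b $    match b
Stack after step 5: $ E b (top = b).

b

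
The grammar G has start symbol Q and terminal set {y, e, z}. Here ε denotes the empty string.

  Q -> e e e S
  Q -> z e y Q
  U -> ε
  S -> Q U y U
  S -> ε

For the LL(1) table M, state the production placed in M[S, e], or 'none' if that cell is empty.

S -> Q U y U

FIRST(Q) = {e, z}
FIRST(U) = {ε}
FIRST(S) = {ε, e, z}  (via Q U y U)
FOLLOW(Q) includes $ since Q is the start symbol.
FOLLOW(Q): in Q->z e y Q, the suffix after Q is empty (adds nothing new); in S->Q U y U, Q is followed by U y U with FIRST {y}. Thus FOLLOW(Q) = {$, y}.
FOLLOW(S): in Q->e e e S, the suffix after S is empty, so FOLLOW(S) ⊇ FOLLOW(Q) = {$, y}. Thus FOLLOW(S) = {$, y}.
For S -> Q U y U: FIRST(Q U y U) = {e, z}, so it goes in M[S, t] for t ∈ {e, z}.
For S -> ε: FIRST(ε) = {ε}, so it goes in M[S, t] for t ∈ {}; since ε ∈ FIRST, also for every t ∈ FOLLOW(S) = {$, y}.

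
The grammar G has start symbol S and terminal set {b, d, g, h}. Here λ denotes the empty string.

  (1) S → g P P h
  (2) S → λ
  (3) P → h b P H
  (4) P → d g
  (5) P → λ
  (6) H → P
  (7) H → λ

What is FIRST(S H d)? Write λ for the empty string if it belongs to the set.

{d, g, h}

FIRST(S) = {λ, g}
FIRST(P) = {λ, d, h}
FIRST(H) = {λ, d, h}  (via P)
FIRST(S H d): take FIRST of each symbol in turn, carrying on past any symbol whose FIRST contains λ; result {d, g, h}.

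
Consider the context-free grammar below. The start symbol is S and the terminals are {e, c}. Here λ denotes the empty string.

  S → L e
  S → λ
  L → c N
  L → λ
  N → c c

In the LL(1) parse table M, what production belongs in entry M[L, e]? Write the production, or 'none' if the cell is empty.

L → λ

FIRST(L) = {λ, c}
FIRST(N) = {c}
FIRST(S) = {λ, c, e}  (via L e)
FOLLOW(S) includes $ since S is the start symbol.
FOLLOW(L): in S→L e, L is followed by e with FIRST {e}. Thus FOLLOW(L) = {e}.
For L → c N: FIRST(c N) = {c}, so it goes in M[L, t] for t ∈ {c}.
For L → λ: FIRST(λ) = {λ}, so it goes in M[L, t] for t ∈ {}; since λ ∈ FIRST, also for every t ∈ FOLLOW(L) = {e}.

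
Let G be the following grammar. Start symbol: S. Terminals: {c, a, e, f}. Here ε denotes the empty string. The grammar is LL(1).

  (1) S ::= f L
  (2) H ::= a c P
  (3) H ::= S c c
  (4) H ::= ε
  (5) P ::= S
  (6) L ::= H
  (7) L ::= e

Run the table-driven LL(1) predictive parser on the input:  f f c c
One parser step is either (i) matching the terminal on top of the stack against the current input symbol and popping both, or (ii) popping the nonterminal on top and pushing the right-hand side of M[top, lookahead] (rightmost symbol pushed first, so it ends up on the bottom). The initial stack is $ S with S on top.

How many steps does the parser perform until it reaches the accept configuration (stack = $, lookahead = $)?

10

      Stack      Input      Action
   1  $ S        f f c c $  expand S ::= f L
   2  $ L f      f f c c $  match f
   3  $ L        f c c $    expand L ::= H
   4  $ H        f c c $    expand H ::= S c c
   5  $ c c S    f c c $    expand S ::= f L
   6  $ c c L f  f c c $    match f
   7  $ c c L    c c $      expand L ::= H
   8  $ c c H    c c $      expand H ::= ε
   9  $ c c      c c $      match c
  10  $ c        c $        match c
Accept reached after 10 steps.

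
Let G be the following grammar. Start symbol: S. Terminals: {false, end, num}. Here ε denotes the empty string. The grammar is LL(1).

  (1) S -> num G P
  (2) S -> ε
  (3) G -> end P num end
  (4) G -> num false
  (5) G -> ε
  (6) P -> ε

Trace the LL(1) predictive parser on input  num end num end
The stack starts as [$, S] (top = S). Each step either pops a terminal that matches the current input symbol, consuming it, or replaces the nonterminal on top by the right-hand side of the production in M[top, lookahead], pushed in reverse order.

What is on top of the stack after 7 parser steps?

P

step 1: stack=$ S  input=num end num end $  — expand S -> num G P
step 2: stack=$ P G num  input=num end num end $  — match num
step 3: stack=$ P G  input=end num end $  — expand G -> end P num end
step 4: stack=$ P end num P end  input=end num end $  — match end
step 5: stack=$ P end num P  input=num end $  — expand P -> ε
step 6: stack=$ P end num  input=num end $  — match num
step 7: stack=$ P end  input=end $  — match end
Stack after step 7: $ P (top = P).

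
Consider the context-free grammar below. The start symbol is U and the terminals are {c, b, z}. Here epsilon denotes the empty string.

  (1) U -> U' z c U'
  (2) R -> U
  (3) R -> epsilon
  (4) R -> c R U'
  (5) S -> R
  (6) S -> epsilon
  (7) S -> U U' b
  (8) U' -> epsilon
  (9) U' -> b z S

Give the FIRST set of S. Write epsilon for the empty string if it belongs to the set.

{epsilon, b, c, z}

FIRST(U'): from U'->epsilon we get {epsilon}; from U'->b z S we get {b}. So FIRST(U') = {epsilon, b}.
FIRST(U): from U->U' z c U' we get {b, z}. So FIRST(U) = {b, z}.
FIRST(R): from R->U we get {b, z}; from R->epsilon we get {epsilon}; from R->c R U' we get {c}. So FIRST(R) = {epsilon, b, c, z}.
FIRST(S): from S->R we get {epsilon, b, c, z}; from S->epsilon we get {epsilon}; from S->U U' b we get {b, z}. So FIRST(S) = {epsilon, b, c, z}.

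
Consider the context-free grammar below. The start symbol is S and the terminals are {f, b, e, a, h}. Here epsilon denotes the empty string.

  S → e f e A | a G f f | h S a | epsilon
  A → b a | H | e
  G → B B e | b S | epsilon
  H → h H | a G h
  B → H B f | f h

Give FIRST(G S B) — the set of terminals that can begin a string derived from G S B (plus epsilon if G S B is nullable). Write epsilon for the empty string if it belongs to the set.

FIRST(S) = {epsilon, a, e, h}
FIRST(H) = {a, h}
FIRST(A) = {a, b, e, h}  (via H)
FIRST(B) = {a, f, h}  (via H B f)
FIRST(G) = {epsilon, a, b, f, h}  (via B B e)
FIRST(G S B): take FIRST of each symbol in turn, carrying on past any symbol whose FIRST contains epsilon; result {a, b, e, f, h}.

{a, b, e, f, h}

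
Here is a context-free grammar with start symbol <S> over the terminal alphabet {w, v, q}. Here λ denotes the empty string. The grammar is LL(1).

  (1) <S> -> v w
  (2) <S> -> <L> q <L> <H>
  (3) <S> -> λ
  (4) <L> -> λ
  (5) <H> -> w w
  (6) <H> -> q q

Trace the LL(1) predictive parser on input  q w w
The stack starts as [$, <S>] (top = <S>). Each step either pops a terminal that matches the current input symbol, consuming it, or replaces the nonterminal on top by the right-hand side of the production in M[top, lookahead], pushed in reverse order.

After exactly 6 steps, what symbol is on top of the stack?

step 1: stack=$ <S>  input=q w w $  — expand <S> -> <L> q <L> <H>
step 2: stack=$ <H> <L> q <L>  input=q w w $  — expand <L> -> λ
step 3: stack=$ <H> <L> q  input=q w w $  — match q
step 4: stack=$ <H> <L>  input=w w $  — expand <L> -> λ
step 5: stack=$ <H>  input=w w $  — expand <H> -> w w
step 6: stack=$ w w  input=w w $  — match w
Stack after step 6: $ w (top = w).

w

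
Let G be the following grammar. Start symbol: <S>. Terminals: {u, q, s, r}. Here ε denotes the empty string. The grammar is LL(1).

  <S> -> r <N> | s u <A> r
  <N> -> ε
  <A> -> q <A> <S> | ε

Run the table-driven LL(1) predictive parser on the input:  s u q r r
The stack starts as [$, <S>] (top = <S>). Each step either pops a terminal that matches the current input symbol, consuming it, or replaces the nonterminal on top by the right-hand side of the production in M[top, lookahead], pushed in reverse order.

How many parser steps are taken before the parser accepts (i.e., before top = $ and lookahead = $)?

step 1: stack=$ <S>  input=s u q r r $  — expand <S> -> s u <A> r
step 2: stack=$ r <A> u s  input=s u q r r $  — match s
step 3: stack=$ r <A> u  input=u q r r $  — match u
step 4: stack=$ r <A>  input=q r r $  — expand <A> -> q <A> <S>
step 5: stack=$ r <S> <A> q  input=q r r $  — match q
step 6: stack=$ r <S> <A>  input=r r $  — expand <A> -> ε
step 7: stack=$ r <S>  input=r r $  — expand <S> -> r <N>
step 8: stack=$ r <N> r  input=r r $  — match r
step 9: stack=$ r <N>  input=r $  — expand <N> -> ε
step 10: stack=$ r  input=r $  — match r
Accept reached after 10 steps.

10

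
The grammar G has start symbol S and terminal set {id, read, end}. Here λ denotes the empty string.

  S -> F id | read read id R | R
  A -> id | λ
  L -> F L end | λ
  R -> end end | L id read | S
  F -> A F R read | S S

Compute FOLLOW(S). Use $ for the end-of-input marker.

FIRST(A): from A->id we get {id}; from A->λ we get {λ}. So FIRST(A) = {λ, id}.
FIRST(S): from S->F id we get {end, id, read}; from S->read read id R we get {read}; from S->R we get {end, id, read}. So FIRST(S) = {end, id, read}.
FIRST(F): from F->A F R read we get {end, id, read}; from F->S S we get {end, id, read}. So FIRST(F) = {end, id, read}.
FIRST(L): from L->F L end we get {end, id, read}; from L->λ we get {λ}. So FIRST(L) = {λ, end, id, read}.
FIRST(R): from R->end end we get {end}; from R->L id read we get {end, id, read}; from R->S we get {end, id, read}. So FIRST(R) = {end, id, read}.
FOLLOW(S) includes $ since S is the start symbol.
FOLLOW(A): in F->A F R read, A is followed by F R read with FIRST {end, id, read}. Thus FOLLOW(A) = {end, id, read}.
FOLLOW(L): in L->F L end, L is followed by end with FIRST {end}; in R->L id read, L is followed by id read with FIRST {id}. Thus FOLLOW(L) = {end, id}.
FOLLOW(F): in S->F id, F is followed by id with FIRST {id}; in L->F L end, F is followed by L end with FIRST {end, id, read}; in F->A F R read, F is followed by R read with FIRST {end, id, read}. Thus FOLLOW(F) = {end, id, read}.
FOLLOW(S): in R->S, the suffix after S is empty, so FOLLOW(S) ⊇ FOLLOW(R) = {$, end, id, read}; in F->S S (occurrence 1), S is followed by S with FIRST {end, id, read}; in F->S S (occurrence 2), the suffix after S is empty, so FOLLOW(S) ⊇ FOLLOW(F) = {end, id, read}. Thus FOLLOW(S) = {$, end, id, read}.
FOLLOW(R): in S->read read id R, the suffix after R is empty, so FOLLOW(R) ⊇ FOLLOW(S) = {$, end, id, read}; in S->R, the suffix after R is empty, so FOLLOW(R) ⊇ FOLLOW(S) = {$, end, id, read}; in F->A F R read, R is followed by read with FIRST {read}. Thus FOLLOW(R) = {$, end, id, read}.

{$, end, id, read}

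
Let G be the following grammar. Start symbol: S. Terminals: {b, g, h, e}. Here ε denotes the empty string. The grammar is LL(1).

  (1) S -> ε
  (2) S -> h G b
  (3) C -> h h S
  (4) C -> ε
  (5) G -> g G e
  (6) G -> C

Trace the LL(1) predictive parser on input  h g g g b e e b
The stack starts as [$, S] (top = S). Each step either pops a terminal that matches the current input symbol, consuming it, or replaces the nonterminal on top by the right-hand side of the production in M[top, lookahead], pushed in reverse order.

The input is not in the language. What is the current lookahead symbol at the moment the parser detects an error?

      Stack          Input              Action
   1  $ S            h g g g b e e b $  expand S -> h G b
   2  $ b G h        h g g g b e e b $  match h
   3  $ b G          g g g b e e b $    expand G -> g G e
   4  $ b e G g      g g g b e e b $    match g
   5  $ b e G        g g b e e b $      expand G -> g G e
   6  $ b e e G g    g g b e e b $      match g
   7  $ b e e G      g b e e b $        expand G -> g G e
   8  $ b e e e G g  g b e e b $        match g
   9  $ b e e e G    b e e b $          expand G -> C
  10  $ b e e e C    b e e b $          expand C -> ε
  11  $ b e e e      b e e b $          error: top is terminal e but lookahead is b

b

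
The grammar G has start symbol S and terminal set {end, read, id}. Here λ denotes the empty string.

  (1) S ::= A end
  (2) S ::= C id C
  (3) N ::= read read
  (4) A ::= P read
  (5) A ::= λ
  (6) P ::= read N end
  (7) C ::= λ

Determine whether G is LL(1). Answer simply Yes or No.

FIRST(S) = {end, id, read}
FIRST(N) = {read}
FIRST(A) = {λ, read}
FIRST(P) = {read}
FIRST(C) = {λ}
FOLLOW(S) = {$}
FOLLOW(N) = {end}
FOLLOW(A) = {end}
FOLLOW(P) = {read}
FOLLOW(C) = {$, id}
Each cell of M receives at most one production.

Yes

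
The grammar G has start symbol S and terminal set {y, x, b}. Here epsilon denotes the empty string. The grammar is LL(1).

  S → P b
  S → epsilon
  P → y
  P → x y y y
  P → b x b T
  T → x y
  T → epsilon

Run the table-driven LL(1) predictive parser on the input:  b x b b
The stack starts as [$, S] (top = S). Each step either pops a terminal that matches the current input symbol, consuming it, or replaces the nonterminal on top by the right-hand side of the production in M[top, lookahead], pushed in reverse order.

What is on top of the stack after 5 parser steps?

     Stack        Input      Action
  1  $ S          b x b b $  expand S → P b
  2  $ b P        b x b b $  expand P → b x b T
  3  $ b T b x b  b x b b $  match b
  4  $ b T b x    x b b $    match x
  5  $ b T b      b b $      match b
Stack after step 5: $ b T (top = T).

T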